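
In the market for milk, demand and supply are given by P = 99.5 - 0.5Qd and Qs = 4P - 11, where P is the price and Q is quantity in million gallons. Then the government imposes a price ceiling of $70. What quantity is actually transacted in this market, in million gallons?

129

Rearranging demand gives Qd = 199 - 2P. Setting quantity demanded equal to quantity supplied, 199 - 2P = 4P - 11, gives P* = 35 and Q* = 129.
Since 70 is above P* = 35, the ceiling does not bind and the free-market outcome prevails.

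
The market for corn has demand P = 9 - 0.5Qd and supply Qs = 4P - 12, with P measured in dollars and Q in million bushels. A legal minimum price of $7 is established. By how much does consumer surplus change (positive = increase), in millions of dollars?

-12

Rearranging demand gives Qd = 18 - 2P. Without the control the market clears where 18 - 2P = 4P - 12, i.e. P* = 5 and Q* = 8.
The floor of 7 is above the equilibrium price 5, so it binds.
At P = 7: Qd = 18 - 2·7 = 4 and Qs = 4·7 - 12 = 16.
Consumer surplus without the control is ½ · (9 - 5) · 8 = 16.
With the floor, consumers buy 4 units at 7, so CS = ½ · (9 - 7) · 4 = 4.
Change in consumer surplus = 4 - 16 = -12.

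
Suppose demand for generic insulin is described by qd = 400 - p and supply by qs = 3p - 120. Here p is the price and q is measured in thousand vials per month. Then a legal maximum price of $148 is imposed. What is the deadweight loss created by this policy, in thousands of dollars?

0

Equilibrium: 400 - p = 3p - 120, so 520 = 4p and p* = 130, q* = 270.
Since 148 is above p* = 130, the ceiling does not bind and the free-market outcome prevails.
Since the control does not bind, no trades are prevented and deadweight loss is zero.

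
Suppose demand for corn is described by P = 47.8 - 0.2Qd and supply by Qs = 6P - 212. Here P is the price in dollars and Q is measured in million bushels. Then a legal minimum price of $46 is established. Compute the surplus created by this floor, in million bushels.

55

Rearranging demand gives Qd = 239 - 5P. Equilibrium: 239 - 5P = 6P - 212, so 451 = 11P and P* = 41, Q* = 34.
Because the floor (46) lies above the market-clearing price, it is binding.
At P = 46: Qd = 239 - 5·46 = 9 and Qs = 6·46 - 212 = 64.
Surplus = Qs - Qd = 64 - 9 = 55.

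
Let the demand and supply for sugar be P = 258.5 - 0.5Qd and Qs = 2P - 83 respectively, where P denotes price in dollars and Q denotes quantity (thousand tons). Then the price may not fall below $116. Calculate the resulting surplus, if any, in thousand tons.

Rearranging demand gives Qd = 517 - 2P. Without the control the market clears where 517 - 2P = 2P - 83, i.e. P* = 150 and Q* = 217.
Since 116 is below P* = 150, the floor does not bind and the free-market outcome prevails.
Since the control does not bind, there is no surplus.

0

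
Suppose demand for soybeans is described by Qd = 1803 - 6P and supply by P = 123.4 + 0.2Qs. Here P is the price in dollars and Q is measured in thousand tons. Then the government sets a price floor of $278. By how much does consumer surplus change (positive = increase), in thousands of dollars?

Rearranging supply gives Qs = 5P - 617. Without the control the market clears where 1803 - 6P = 5P - 617, i.e. P* = 220 and Q* = 483.
Because the floor (278) lies above the market-clearing price, it is binding.
At P = 278: Qd = 1803 - 6·278 = 135 and Qs = 5·278 - 617 = 773.
Consumer surplus without the control is ½ · (300.5 - 220) · 483 = 19440.75.
With the floor, consumers buy 135 units at 278, so CS = ½ · (300.5 - 278) · 135 = 1518.75.
Change in consumer surplus = 1518.75 - 19440.75 = -17922.

-17922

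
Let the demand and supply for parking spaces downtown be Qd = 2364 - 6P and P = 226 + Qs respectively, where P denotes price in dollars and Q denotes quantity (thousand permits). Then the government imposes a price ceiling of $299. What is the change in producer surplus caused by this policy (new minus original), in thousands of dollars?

-7703.5

Rearranging supply gives Qs = P - 226. In a free market, 2364 - 6P = P - 226 gives the equilibrium P* = 370, Q* = 144.
Since 299 < 370, the ceiling is binding.
At P = 299: Qd = 2364 - 6·299 = 570 and Qs = 299 - 226 = 73.
Producer surplus without the control is ½ · (370 - 226) · 144 = 10368.
With the ceiling, producers sell 73 units at 299, so PS = ½ · (299 - 226) · 73 = 2664.5.
Change in producer surplus = 2664.5 - 10368 = -7703.5.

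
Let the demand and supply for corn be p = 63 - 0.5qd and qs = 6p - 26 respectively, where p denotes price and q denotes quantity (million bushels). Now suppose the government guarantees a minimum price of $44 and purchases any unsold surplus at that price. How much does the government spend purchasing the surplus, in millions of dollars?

Rearranging demand gives qd = 126 - 2p. Without the control the market clears where 126 - 2p = 6p - 26, i.e. p* = 19 and q* = 88.
Because the floor (44) lies above the market-clearing price, it is binding.
At p = 44: qd = 126 - 2·44 = 38 and qs = 6·44 - 26 = 238.
Surplus = qs - qd = 200.
Government expenditure = surplus × support price = 200 × 44 = 8800.

8800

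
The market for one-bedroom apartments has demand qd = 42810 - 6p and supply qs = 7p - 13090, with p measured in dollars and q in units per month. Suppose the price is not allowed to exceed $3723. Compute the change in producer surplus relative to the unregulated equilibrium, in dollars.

Setting quantity demanded equal to quantity supplied, 42810 - 6p = 7p - 13090, gives p* = 4300 and q* = 17010.
Because the ceiling (3723) lies below the market-clearing price, it is binding.
At p = 3723: qd = 42810 - 6·3723 = 20472 and qs = 7·3723 - 13090 = 12971.
Producer surplus without the control is ½ · (4300 - 1870) · 17010 = 20667150.
With the ceiling, producers sell 12971 units at 3723, so PS = ½ · (3723 - 1870) · 12971 = 12017631.5.
Change in producer surplus = 12017631.5 - 20667150 = -8649518.5.

-8649518.5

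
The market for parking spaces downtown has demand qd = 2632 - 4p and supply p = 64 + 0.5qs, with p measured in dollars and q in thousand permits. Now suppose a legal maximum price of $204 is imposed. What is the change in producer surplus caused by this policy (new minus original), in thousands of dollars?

Rearranging supply gives qs = 2p - 128. In a free market, 2632 - 4p = 2p - 128 gives the equilibrium p* = 460, q* = 792.
Because the ceiling (204) lies below the market-clearing price, it is binding.
At p = 204: qd = 2632 - 4·204 = 1816 and qs = 2·204 - 128 = 280.
Producer surplus without the control is ½ · (460 - 64) · 792 = 156816.
With the ceiling, producers sell 280 units at 204, so PS = ½ · (204 - 64) · 280 = 19600.
Change in producer surplus = 19600 - 156816 = -137216.

-137216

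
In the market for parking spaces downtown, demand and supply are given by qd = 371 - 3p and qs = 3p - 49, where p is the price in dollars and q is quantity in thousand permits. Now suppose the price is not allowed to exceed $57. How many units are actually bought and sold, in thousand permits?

122

In a free market, 371 - 3p = 3p - 49 gives the equilibrium p* = 70, q* = 161.
Because the ceiling (57) lies below the market-clearing price, it is binding.
At p = 57: qd = 371 - 3·57 = 200 and qs = 3·57 - 49 = 122.
The quantity actually transacted is the short side, supply: 122.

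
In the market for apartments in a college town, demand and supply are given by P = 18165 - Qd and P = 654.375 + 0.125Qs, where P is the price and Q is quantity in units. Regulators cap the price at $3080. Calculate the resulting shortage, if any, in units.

0

Rearranging demand gives Qd = 18165 - P; rearranging supply gives Qs = 8P - 5235. Setting quantity demanded equal to quantity supplied, 18165 - P = 8P - 5235, gives P* = 2600 and Q* = 15565.
The ceiling of 3080 is above the equilibrium price 2600, so it is not binding; the market clears at P* = 2600, Q* = 15565.
Since the control does not bind, there is no shortage.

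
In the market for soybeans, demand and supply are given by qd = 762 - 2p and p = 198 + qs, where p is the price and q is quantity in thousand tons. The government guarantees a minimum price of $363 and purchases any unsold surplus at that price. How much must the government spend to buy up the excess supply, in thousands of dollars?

Rearranging supply gives qs = p - 198. Without the control the market clears where 762 - 2p = p - 198, i.e. p* = 320 and q* = 122.
The floor of 363 is above the equilibrium price 320, so it binds.
At p = 363: qd = 762 - 2·363 = 36 and qs = 363 - 198 = 165.
Surplus = qs - qd = 129.
Government expenditure = surplus × support price = 129 × 363 = 46827.

46827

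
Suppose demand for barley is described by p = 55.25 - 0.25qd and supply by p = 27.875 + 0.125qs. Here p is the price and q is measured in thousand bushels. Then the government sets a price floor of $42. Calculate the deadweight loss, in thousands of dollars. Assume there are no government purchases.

Rearranging demand gives qd = 221 - 4p; rearranging supply gives qs = 8p - 223. Equilibrium: 221 - 4p = 8p - 223, so 444 = 12p and p* = 37, q* = 73.
Because the floor (42) lies above the market-clearing price, it is binding.
At p = 42: qd = 221 - 4·42 = 53 and qs = 8·42 - 223 = 113.
Quantity traded falls to 53. At q = 53 the demand price is (221 - 53)/4 = 42 and the supply price is (223 + 53)/8 = 34.5.
Deadweight loss = ½ · (42 - 34.5) · (73 - 53) = ½ · 7.5 · 20 = 75.

75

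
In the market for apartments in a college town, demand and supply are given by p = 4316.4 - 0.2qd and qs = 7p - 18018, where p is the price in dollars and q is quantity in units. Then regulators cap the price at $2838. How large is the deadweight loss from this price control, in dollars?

Rearranging demand gives qd = 21582 - 5p. Without the control the market clears where 21582 - 5p = 7p - 18018, i.e. p* = 3300 and q* = 5082.
The ceiling of 2838 is below the equilibrium price 3300, so it binds.
At p = 2838: qd = 21582 - 5·2838 = 7392 and qs = 7·2838 - 18018 = 1848.
Quantity traded falls to 1848. At q = 1848 the demand price is (21582 - 1848)/5 = 3946.8 and the supply price is (18018 + 1848)/7 = 2838.
Deadweight loss = ½ · (3946.8 - 2838) · (5082 - 1848) = ½ · 1108.8 · 3234 = 1792929.6.

1792929.6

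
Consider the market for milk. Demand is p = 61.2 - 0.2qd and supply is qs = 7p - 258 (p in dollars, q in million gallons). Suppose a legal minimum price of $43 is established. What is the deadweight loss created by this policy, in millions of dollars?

0

Rearranging demand gives qd = 306 - 5p. In a free market, 306 - 5p = 7p - 258 gives the equilibrium p* = 47, q* = 71.
The floor of 43 is below the equilibrium price 47, so it is not binding; the market clears at p* = 47, q* = 71.
Since the control does not bind, no trades are prevented and deadweight loss is zero.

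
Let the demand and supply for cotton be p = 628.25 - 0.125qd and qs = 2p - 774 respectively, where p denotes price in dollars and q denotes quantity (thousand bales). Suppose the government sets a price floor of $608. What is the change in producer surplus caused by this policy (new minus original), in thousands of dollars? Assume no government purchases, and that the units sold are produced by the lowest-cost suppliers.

-8008

Rearranging demand gives qd = 5026 - 8p. In a free market, 5026 - 8p = 2p - 774 gives the equilibrium p* = 580, q* = 386.
The floor of 608 is above the equilibrium price 580, so it binds.
At p = 608: qd = 5026 - 8·608 = 162 and qs = 2·608 - 774 = 442.
Producer surplus without the control is ½ · (580 - 387) · 386 = 37249.
With the floor, 162 units are sold at 608. The supply price at q = 162 is 468, so PS = ½ · [(608 - 387) + (608 - 468)] · 162 = 29241.
Change in producer surplus = 29241 - 37249 = -8008.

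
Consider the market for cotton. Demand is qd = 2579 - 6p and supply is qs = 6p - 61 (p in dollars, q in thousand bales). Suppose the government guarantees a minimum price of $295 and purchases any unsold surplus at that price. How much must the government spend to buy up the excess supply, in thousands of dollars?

265500

In a free market, 2579 - 6p = 6p - 61 gives the equilibrium p* = 220, q* = 1259.
Because the floor (295) lies above the market-clearing price, it is binding.
At p = 295: qd = 2579 - 6·295 = 809 and qs = 6·295 - 61 = 1709.
Surplus = qs - qd = 900.
Government expenditure = surplus × support price = 900 × 295 = 265500.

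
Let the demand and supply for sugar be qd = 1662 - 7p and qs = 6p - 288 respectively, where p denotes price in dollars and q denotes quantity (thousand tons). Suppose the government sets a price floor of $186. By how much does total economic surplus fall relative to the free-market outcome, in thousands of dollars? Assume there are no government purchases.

9828

Equilibrium: 1662 - 7p = 6p - 288, so 1950 = 13p and p* = 150, q* = 612.
The floor of 186 is above the equilibrium price 150, so it binds.
At p = 186: qd = 1662 - 7·186 = 360 and qs = 6·186 - 288 = 828.
Quantity traded falls to 360. At q = 360 the demand price is (1662 - 360)/7 = 186 and the supply price is (288 + 360)/6 = 108.
Deadweight loss = ½ · (186 - 108) · (612 - 360) = ½ · 78 · 252 = 9828.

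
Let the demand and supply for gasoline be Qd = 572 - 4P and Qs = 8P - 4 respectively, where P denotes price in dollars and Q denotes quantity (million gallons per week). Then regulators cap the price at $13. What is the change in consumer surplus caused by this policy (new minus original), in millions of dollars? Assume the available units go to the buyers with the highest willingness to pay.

-6300

Setting quantity demanded equal to quantity supplied, 572 - 4P = 8P - 4, gives P* = 48 and Q* = 380.
Because the ceiling (13) lies below the market-clearing price, it is binding.
At P = 13: Qd = 572 - 4·13 = 520 and Qs = 8·13 - 4 = 100.
Consumer surplus without the control is ½ · (143 - 48) · 380 = 18050.
With the ceiling, 100 units are sold at 13 (assume they go to the highest-value buyers). The demand price at Q = 100 is 118, so CS = ½ · [(143 - 13) + (118 - 13)] · 100 = 11750.
Change in consumer surplus = 11750 - 18050 = -6300.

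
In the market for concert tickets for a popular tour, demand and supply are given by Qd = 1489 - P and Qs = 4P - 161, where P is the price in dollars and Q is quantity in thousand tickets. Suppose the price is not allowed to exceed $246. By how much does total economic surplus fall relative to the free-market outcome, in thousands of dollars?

70560

Without the control the market clears where 1489 - P = 4P - 161, i.e. P* = 330 and Q* = 1159.
The ceiling of 246 is below the equilibrium price 330, so it binds.
At P = 246: Qd = 1489 - 246 = 1243 and Qs = 4·246 - 161 = 823.
Quantity traded falls to 823. At Q = 823 the demand price is 1489 - 823 = 666 and the supply price is (161 + 823)/4 = 246.
Deadweight loss = ½ · (666 - 246) · (1159 - 823) = ½ · 420 · 336 = 70560.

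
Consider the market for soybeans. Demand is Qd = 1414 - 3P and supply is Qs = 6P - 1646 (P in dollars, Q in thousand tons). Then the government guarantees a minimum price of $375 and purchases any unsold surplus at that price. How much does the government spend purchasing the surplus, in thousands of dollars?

Without the control the market clears where 1414 - 3P = 6P - 1646, i.e. P* = 340 and Q* = 394.
Because the floor (375) lies above the market-clearing price, it is binding.
At P = 375: Qd = 1414 - 3·375 = 289 and Qs = 6·375 - 1646 = 604.
Surplus = Qs - Qd = 315.
Government expenditure = surplus × support price = 315 × 375 = 118125.

118125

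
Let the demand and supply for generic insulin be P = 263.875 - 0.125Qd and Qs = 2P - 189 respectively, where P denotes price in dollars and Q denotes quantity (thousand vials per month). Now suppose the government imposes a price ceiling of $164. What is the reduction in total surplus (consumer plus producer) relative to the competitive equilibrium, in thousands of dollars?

5445

Rearranging demand gives Qd = 2111 - 8P. Equilibrium: 2111 - 8P = 2P - 189, so 2300 = 10P and P* = 230, Q* = 271.
Because the ceiling (164) lies below the market-clearing price, it is binding.
At P = 164: Qd = 2111 - 8·164 = 799 and Qs = 2·164 - 189 = 139.
Quantity traded falls to 139. At Q = 139 the demand price is (2111 - 139)/8 = 246.5 and the supply price is (189 + 139)/2 = 164.
Deadweight loss = ½ · (246.5 - 164) · (271 - 139) = ½ · 82.5 · 132 = 5445.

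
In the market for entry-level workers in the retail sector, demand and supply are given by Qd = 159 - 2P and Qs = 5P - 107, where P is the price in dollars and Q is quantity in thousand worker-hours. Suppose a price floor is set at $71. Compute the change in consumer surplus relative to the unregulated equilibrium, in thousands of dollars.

Equilibrium: 159 - 2P = 5P - 107, so 266 = 7P and P* = 38, Q* = 83.
Since 71 > 38, the floor is binding.
At P = 71: Qd = 159 - 2·71 = 17 and Qs = 5·71 - 107 = 248.
Consumer surplus without the control is ½ · (79.5 - 38) · 83 = 1722.25.
With the floor, consumers buy 17 units at 71, so CS = ½ · (79.5 - 71) · 17 = 72.25.
Change in consumer surplus = 72.25 - 1722.25 = -1650.

-1650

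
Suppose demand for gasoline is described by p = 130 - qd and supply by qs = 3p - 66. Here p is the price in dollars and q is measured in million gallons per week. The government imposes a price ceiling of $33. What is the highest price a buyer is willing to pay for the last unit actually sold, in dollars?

97

Rearranging demand gives qd = 130 - p. Equilibrium: 130 - p = 3p - 66, so 196 = 4p and p* = 49, q* = 81.
Because the ceiling (33) lies below the market-clearing price, it is binding.
At p = 33: qd = 130 - 33 = 97 and qs = 3·33 - 66 = 33.
Only 33 units reach the market. On the demand curve, the marginal buyer's willingness to pay at q = 33 is (130 - 33) = 97.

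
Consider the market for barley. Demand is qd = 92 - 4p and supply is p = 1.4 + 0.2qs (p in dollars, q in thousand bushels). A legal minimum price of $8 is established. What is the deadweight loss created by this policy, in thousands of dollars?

Rearranging supply gives qs = 5p - 7. Setting quantity demanded equal to quantity supplied, 92 - 4p = 5p - 7, gives p* = 11 and q* = 48.
The floor of 8 is below the equilibrium price 11, so it is not binding; the market clears at p* = 11, q* = 48.
Since the control does not bind, no trades are prevented and deadweight loss is zero.

0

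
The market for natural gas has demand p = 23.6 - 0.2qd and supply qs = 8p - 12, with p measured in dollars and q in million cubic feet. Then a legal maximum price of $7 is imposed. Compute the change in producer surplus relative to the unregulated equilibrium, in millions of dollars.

-168

Rearranging demand gives qd = 118 - 5p. Equilibrium: 118 - 5p = 8p - 12, so 130 = 13p and p* = 10, q* = 68.
Because the ceiling (7) lies below the market-clearing price, it is binding.
At p = 7: qd = 118 - 5·7 = 83 and qs = 8·7 - 12 = 44.
Producer surplus without the control is ½ · (10 - 1.5) · 68 = 289.
With the ceiling, producers sell 44 units at 7, so PS = ½ · (7 - 1.5) · 44 = 121.
Change in producer surplus = 121 - 289 = -168.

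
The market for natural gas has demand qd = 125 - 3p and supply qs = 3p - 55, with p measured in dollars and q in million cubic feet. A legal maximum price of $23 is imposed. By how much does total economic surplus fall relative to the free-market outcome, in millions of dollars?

Without the control the market clears where 125 - 3p = 3p - 55, i.e. p* = 30 and q* = 35.
Because the ceiling (23) lies below the market-clearing price, it is binding.
At p = 23: qd = 125 - 3·23 = 56 and qs = 3·23 - 55 = 14.
Quantity traded falls to 14. At q = 14 the demand price is (125 - 14)/3 = 37 and the supply price is (55 + 14)/3 = 23.
Deadweight loss = ½ · (37 - 23) · (35 - 14) = ½ · 14 · 21 = 147.

147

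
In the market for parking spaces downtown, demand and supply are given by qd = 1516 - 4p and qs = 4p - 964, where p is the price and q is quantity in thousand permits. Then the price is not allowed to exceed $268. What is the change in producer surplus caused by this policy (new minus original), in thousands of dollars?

-8064

Equilibrium: 1516 - 4p = 4p - 964, so 2480 = 8p and p* = 310, q* = 276.
Because the ceiling (268) lies below the market-clearing price, it is binding.
At p = 268: qd = 1516 - 4·268 = 444 and qs = 4·268 - 964 = 108.
Producer surplus without the control is ½ · (310 - 241) · 276 = 9522.
With the ceiling, producers sell 108 units at 268, so PS = ½ · (268 - 241) · 108 = 1458.
Change in producer surplus = 1458 - 9522 = -8064.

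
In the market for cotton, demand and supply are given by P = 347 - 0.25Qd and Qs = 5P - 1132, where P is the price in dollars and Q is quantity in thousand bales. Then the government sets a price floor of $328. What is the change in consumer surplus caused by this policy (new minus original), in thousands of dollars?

-8256

Rearranging demand gives Qd = 1388 - 4P. Without the control the market clears where 1388 - 4P = 5P - 1132, i.e. P* = 280 and Q* = 268.
Because the floor (328) lies above the market-clearing price, it is binding.
At P = 328: Qd = 1388 - 4·328 = 76 and Qs = 5·328 - 1132 = 508.
Consumer surplus without the control is ½ · (347 - 280) · 268 = 8978.
With the floor, consumers buy 76 units at 328, so CS = ½ · (347 - 328) · 76 = 722.
Change in consumer surplus = 722 - 8978 = -8256.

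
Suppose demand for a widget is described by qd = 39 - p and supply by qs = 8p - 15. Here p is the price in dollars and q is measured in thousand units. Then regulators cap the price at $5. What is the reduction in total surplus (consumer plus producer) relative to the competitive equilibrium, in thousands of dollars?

36

Setting quantity demanded equal to quantity supplied, 39 - p = 8p - 15, gives p* = 6 and q* = 33.
The ceiling of 5 is below the equilibrium price 6, so it binds.
At p = 5: qd = 39 - 5 = 34 and qs = 8·5 - 15 = 25.
Quantity traded falls to 25. At q = 25 the demand price is 39 - 25 = 14 and the supply price is (15 + 25)/8 = 5.
Deadweight loss = ½ · (14 - 5) · (33 - 25) = ½ · 9 · 8 = 36.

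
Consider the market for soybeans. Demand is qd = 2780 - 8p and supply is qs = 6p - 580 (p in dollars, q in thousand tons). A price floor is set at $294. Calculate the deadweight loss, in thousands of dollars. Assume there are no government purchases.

27216

Setting quantity demanded equal to quantity supplied, 2780 - 8p = 6p - 580, gives p* = 240 and q* = 860.
Because the floor (294) lies above the market-clearing price, it is binding.
At p = 294: qd = 2780 - 8·294 = 428 and qs = 6·294 - 580 = 1184.
Quantity traded falls to 428. At q = 428 the demand price is (2780 - 428)/8 = 294 and the supply price is (580 + 428)/6 = 168.
Deadweight loss = ½ · (294 - 168) · (860 - 428) = ½ · 126 · 432 = 27216.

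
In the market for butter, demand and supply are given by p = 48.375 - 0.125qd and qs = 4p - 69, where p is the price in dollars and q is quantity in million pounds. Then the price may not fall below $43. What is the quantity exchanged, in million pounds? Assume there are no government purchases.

43

Rearranging demand gives qd = 387 - 8p. Without the control the market clears where 387 - 8p = 4p - 69, i.e. p* = 38 and q* = 83.
Because the floor (43) lies above the market-clearing price, it is binding.
At p = 43: qd = 387 - 8·43 = 43 and qs = 4·43 - 69 = 103.
The quantity actually transacted is the short side, demand: 43.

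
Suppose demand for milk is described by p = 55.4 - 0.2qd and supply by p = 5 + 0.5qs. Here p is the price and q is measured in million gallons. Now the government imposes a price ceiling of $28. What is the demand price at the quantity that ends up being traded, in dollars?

46.2

Rearranging demand gives qd = 277 - 5p; rearranging supply gives qs = 2p - 10. Equilibrium: 277 - 5p = 2p - 10, so 287 = 7p and p* = 41, q* = 72.
The ceiling of 28 is below the equilibrium price 41, so it binds.
At p = 28: qd = 277 - 5·28 = 137 and qs = 2·28 - 10 = 46.
Only 46 units reach the market. On the demand curve, the marginal buyer's willingness to pay at q = 46 is (277 - 46)/5 = 46.2.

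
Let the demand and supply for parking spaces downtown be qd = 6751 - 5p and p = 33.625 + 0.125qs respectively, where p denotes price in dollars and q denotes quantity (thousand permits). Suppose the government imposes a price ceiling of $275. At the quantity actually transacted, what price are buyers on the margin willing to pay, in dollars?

Rearranging supply gives qs = 8p - 269. Without the control the market clears where 6751 - 5p = 8p - 269, i.e. p* = 540 and q* = 4051.
Since 275 < 540, the ceiling is binding.
At p = 275: qd = 6751 - 5·275 = 5376 and qs = 8·275 - 269 = 1931.
Only 1931 units reach the market. On the demand curve, the marginal buyer's willingness to pay at q = 1931 is (6751 - 1931)/5 = 964.

964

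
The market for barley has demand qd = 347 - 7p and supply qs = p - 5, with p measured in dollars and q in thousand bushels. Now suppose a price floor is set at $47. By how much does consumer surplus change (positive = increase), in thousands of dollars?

-85.5

Equilibrium: 347 - 7p = p - 5, so 352 = 8p and p* = 44, q* = 39.
Because the floor (47) lies above the market-clearing price, it is binding.
At p = 47: qd = 347 - 7·47 = 18 and qs = 47 - 5 = 42.
Consumer surplus without the control is ½ · (347/7 - 44) · 39 = 1521/14.
With the floor, consumers buy 18 units at 47, so CS = ½ · (347/7 - 47) · 18 = 162/7.
Change in consumer surplus = 162/7 - 1521/14 = -85.5.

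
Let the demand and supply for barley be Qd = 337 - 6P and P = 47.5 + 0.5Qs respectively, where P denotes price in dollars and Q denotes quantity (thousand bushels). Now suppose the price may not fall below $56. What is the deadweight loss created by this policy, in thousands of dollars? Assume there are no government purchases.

Rearranging supply gives Qs = 2P - 95. In a free market, 337 - 6P = 2P - 95 gives the equilibrium P* = 54, Q* = 13.
Because the floor (56) lies above the market-clearing price, it is binding.
At P = 56: Qd = 337 - 6·56 = 1 and Qs = 2·56 - 95 = 17.
Quantity traded falls to 1. At Q = 1 the demand price is (337 - 1)/6 = 56 and the supply price is (95 + 1)/2 = 48.
Deadweight loss = ½ · (56 - 48) · (13 - 1) = ½ · 8 · 12 = 48.

48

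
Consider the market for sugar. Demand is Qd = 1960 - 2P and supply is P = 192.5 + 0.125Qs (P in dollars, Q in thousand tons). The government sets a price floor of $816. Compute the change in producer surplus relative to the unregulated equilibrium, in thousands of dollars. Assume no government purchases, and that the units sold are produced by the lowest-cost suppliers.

Rearranging supply gives Qs = 8P - 1540. Setting quantity demanded equal to quantity supplied, 1960 - 2P = 8P - 1540, gives P* = 350 and Q* = 1260.
Since 816 > 350, the floor is binding.
At P = 816: Qd = 1960 - 2·816 = 328 and Qs = 8·816 - 1540 = 4988.
Producer surplus without the control is ½ · (350 - 192.5) · 1260 = 99225.
With the floor, 328 units are sold at 816. The supply price at Q = 328 is 233.5, so PS = ½ · [(816 - 192.5) + (816 - 233.5)] · 328 = 197784.
Change in producer surplus = 197784 - 99225 = 98559.

98559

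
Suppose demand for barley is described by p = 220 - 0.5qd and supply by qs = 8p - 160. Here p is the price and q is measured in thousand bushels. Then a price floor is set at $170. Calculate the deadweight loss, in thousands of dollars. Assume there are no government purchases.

Rearranging demand gives qd = 440 - 2p. Setting quantity demanded equal to quantity supplied, 440 - 2p = 8p - 160, gives p* = 60 and q* = 320.
Because the floor (170) lies above the market-clearing price, it is binding.
At p = 170: qd = 440 - 2·170 = 100 and qs = 8·170 - 160 = 1200.
Quantity traded falls to 100. At q = 100 the demand price is (440 - 100)/2 = 170 and the supply price is (160 + 100)/8 = 32.5.
Deadweight loss = ½ · (170 - 32.5) · (320 - 100) = ½ · 137.5 · 220 = 15125.

15125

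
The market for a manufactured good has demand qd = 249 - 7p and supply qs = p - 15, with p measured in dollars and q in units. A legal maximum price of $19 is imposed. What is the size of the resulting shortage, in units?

112

Equilibrium: 249 - 7p = p - 15, so 264 = 8p and p* = 33, q* = 18.
Because the ceiling (19) lies below the market-clearing price, it is binding.
At p = 19: qd = 249 - 7·19 = 116 and qs = 19 - 15 = 4.
Shortage = qd - qs = 116 - 4 = 112.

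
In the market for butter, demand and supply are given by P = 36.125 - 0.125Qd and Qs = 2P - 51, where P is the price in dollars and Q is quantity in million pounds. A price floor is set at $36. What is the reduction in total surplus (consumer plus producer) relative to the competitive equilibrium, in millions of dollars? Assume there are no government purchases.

Rearranging demand gives Qd = 289 - 8P. Setting quantity demanded equal to quantity supplied, 289 - 8P = 2P - 51, gives P* = 34 and Q* = 17.
The floor of 36 is above the equilibrium price 34, so it binds.
At P = 36: Qd = 289 - 8·36 = 1 and Qs = 2·36 - 51 = 21.
Quantity traded falls to 1. At Q = 1 the demand price is (289 - 1)/8 = 36 and the supply price is (51 + 1)/2 = 26.
Deadweight loss = ½ · (36 - 26) · (17 - 1) = ½ · 10 · 16 = 80.

80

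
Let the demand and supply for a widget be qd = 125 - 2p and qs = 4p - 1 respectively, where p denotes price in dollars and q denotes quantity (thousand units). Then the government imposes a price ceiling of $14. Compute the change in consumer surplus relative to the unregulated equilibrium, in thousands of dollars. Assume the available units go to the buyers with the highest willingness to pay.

189

Equilibrium: 125 - 2p = 4p - 1, so 126 = 6p and p* = 21, q* = 83.
The ceiling of 14 is below the equilibrium price 21, so it binds.
At p = 14: qd = 125 - 2·14 = 97 and qs = 4·14 - 1 = 55.
Consumer surplus without the control is ½ · (62.5 - 21) · 83 = 1722.25.
With the ceiling, 55 units are sold at 14 (assume they go to the highest-value buyers). The demand price at q = 55 is 35, so CS = ½ · [(62.5 - 14) + (35 - 14)] · 55 = 1911.25.
Change in consumer surplus = 1911.25 - 1722.25 = 189.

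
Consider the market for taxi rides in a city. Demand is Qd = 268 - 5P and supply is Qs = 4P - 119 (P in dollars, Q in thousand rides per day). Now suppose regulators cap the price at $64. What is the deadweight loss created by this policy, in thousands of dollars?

Setting quantity demanded equal to quantity supplied, 268 - 5P = 4P - 119, gives P* = 43 and Q* = 53.
Since 64 is above P* = 43, the ceiling does not bind and the free-market outcome prevails.
Since the control does not bind, no trades are prevented and deadweight loss is zero.

0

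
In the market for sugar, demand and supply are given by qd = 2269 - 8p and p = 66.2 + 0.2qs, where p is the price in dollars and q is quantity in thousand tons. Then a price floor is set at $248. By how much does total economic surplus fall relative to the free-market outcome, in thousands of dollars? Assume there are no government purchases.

23961.6

Rearranging supply gives qs = 5p - 331. Equilibrium: 2269 - 8p = 5p - 331, so 2600 = 13p and p* = 200, q* = 669.
Because the floor (248) lies above the market-clearing price, it is binding.
At p = 248: qd = 2269 - 8·248 = 285 and qs = 5·248 - 331 = 909.
Quantity traded falls to 285. At q = 285 the demand price is (2269 - 285)/8 = 248 and the supply price is (331 + 285)/5 = 123.2.
Deadweight loss = ½ · (248 - 123.2) · (669 - 285) = ½ · 124.8 · 384 = 23961.6.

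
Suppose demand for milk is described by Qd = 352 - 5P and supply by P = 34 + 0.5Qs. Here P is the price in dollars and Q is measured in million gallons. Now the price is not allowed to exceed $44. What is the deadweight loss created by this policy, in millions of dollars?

358.4

Rearranging supply gives Qs = 2P - 68. Equilibrium: 352 - 5P = 2P - 68, so 420 = 7P and P* = 60, Q* = 52.
Because the ceiling (44) lies below the market-clearing price, it is binding.
At P = 44: Qd = 352 - 5·44 = 132 and Qs = 2·44 - 68 = 20.
Quantity traded falls to 20. At Q = 20 the demand price is (352 - 20)/5 = 66.4 and the supply price is (68 + 20)/2 = 44.
Deadweight loss = ½ · (66.4 - 44) · (52 - 20) = ½ · 22.4 · 32 = 358.4.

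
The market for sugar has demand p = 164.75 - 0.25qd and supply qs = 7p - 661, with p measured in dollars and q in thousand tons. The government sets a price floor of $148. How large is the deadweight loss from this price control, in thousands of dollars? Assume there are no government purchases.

2464

Rearranging demand gives qd = 659 - 4p. Equilibrium: 659 - 4p = 7p - 661, so 1320 = 11p and p* = 120, q* = 179.
Because the floor (148) lies above the market-clearing price, it is binding.
At p = 148: qd = 659 - 4·148 = 67 and qs = 7·148 - 661 = 375.
Quantity traded falls to 67. At q = 67 the demand price is (659 - 67)/4 = 148 and the supply price is (661 + 67)/7 = 104.
Deadweight loss = ½ · (148 - 104) · (179 - 67) = ½ · 44 · 112 = 2464.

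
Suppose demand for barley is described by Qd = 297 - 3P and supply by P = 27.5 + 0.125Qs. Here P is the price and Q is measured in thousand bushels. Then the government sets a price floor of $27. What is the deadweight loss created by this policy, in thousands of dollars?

Rearranging supply gives Qs = 8P - 220. Without the control the market clears where 297 - 3P = 8P - 220, i.e. P* = 47 and Q* = 156.
The floor of 27 is below the equilibrium price 47, so it is not binding; the market clears at P* = 47, Q* = 156.
Since the control does not bind, no trades are prevented and deadweight loss is zero.

0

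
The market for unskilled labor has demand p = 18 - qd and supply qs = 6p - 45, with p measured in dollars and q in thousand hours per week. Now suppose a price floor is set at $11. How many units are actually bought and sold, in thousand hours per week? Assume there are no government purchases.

7

Rearranging demand gives qd = 18 - p. Setting quantity demanded equal to quantity supplied, 18 - p = 6p - 45, gives p* = 9 and q* = 9.
The floor of 11 is above the equilibrium price 9, so it binds.
At p = 11: qd = 18 - 11 = 7 and qs = 6·11 - 45 = 21.
The quantity actually transacted is the short side, demand: 7.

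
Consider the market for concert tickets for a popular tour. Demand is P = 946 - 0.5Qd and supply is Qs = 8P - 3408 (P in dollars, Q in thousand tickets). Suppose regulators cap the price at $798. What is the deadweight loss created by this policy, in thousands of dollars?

Rearranging demand gives Qd = 1892 - 2P. In a free market, 1892 - 2P = 8P - 3408 gives the equilibrium P* = 530, Q* = 832.
The ceiling of 798 is above the equilibrium price 530, so it is not binding; the market clears at P* = 530, Q* = 832.
Since the control does not bind, no trades are prevented and deadweight loss is zero.

0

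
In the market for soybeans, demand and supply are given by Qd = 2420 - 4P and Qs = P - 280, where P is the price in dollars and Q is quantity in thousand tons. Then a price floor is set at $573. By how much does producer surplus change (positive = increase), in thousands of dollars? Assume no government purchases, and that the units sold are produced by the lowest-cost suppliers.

In a free market, 2420 - 4P = P - 280 gives the equilibrium P* = 540, Q* = 260.
The floor of 573 is above the equilibrium price 540, so it binds.
At P = 573: Qd = 2420 - 4·573 = 128 and Qs = 573 - 280 = 293.
Producer surplus without the control is ½ · (540 - 280) · 260 = 33800.
With the floor, 128 units are sold at 573. The supply price at Q = 128 is 408, so PS = ½ · [(573 - 280) + (573 - 408)] · 128 = 29312.
Change in producer surplus = 29312 - 33800 = -4488.

-4488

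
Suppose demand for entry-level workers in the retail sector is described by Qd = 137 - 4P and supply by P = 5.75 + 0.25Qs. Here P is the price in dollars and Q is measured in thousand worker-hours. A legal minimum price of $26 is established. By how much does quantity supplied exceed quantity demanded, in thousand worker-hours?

48

Rearranging supply gives Qs = 4P - 23. Without the control the market clears where 137 - 4P = 4P - 23, i.e. P* = 20 and Q* = 57.
The floor of 26 is above the equilibrium price 20, so it binds.
At P = 26: Qd = 137 - 4·26 = 33 and Qs = 4·26 - 23 = 81.
Surplus = Qs - Qd = 81 - 33 = 48.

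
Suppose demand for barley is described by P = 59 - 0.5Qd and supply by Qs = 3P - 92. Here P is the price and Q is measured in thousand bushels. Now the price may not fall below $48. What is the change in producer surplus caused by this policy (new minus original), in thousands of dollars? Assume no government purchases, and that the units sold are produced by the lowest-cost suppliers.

108

Rearranging demand gives Qd = 118 - 2P. Equilibrium: 118 - 2P = 3P - 92, so 210 = 5P and P* = 42, Q* = 34.
Because the floor (48) lies above the market-clearing price, it is binding.
At P = 48: Qd = 118 - 2·48 = 22 and Qs = 3·48 - 92 = 52.
Producer surplus without the control is ½ · (42 - 92/3) · 34 = 578/3.
With the floor, 22 units are sold at 48. The supply price at Q = 22 is 38, so PS = ½ · [(48 - 92/3) + (48 - 38)] · 22 = 902/3.
Change in producer surplus = 902/3 - 578/3 = 108.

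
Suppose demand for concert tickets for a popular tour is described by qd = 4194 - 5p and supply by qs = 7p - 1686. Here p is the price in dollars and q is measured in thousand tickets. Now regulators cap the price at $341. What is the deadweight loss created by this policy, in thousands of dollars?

Equilibrium: 4194 - 5p = 7p - 1686, so 5880 = 12p and p* = 490, q* = 1744.
Because the ceiling (341) lies below the market-clearing price, it is binding.
At p = 341: qd = 4194 - 5·341 = 2489 and qs = 7·341 - 1686 = 701.
Quantity traded falls to 701. At q = 701 the demand price is (4194 - 701)/5 = 698.6 and the supply price is (1686 + 701)/7 = 341.
Deadweight loss = ½ · (698.6 - 341) · (1744 - 701) = ½ · 357.6 · 1043 = 186488.4.

186488.4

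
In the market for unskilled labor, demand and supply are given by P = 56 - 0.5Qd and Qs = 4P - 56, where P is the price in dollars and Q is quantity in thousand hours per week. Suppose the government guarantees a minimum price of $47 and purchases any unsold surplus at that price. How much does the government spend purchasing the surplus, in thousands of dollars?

5358

Rearranging demand gives Qd = 112 - 2P. In a free market, 112 - 2P = 4P - 56 gives the equilibrium P* = 28, Q* = 56.
Because the floor (47) lies above the market-clearing price, it is binding.
At P = 47: Qd = 112 - 2·47 = 18 and Qs = 4·47 - 56 = 132.
Surplus = Qs - Qd = 114.
Government expenditure = surplus × support price = 114 × 47 = 5358.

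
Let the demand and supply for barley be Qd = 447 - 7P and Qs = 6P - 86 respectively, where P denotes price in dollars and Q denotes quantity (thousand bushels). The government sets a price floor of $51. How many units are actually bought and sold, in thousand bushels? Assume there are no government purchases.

Setting quantity demanded equal to quantity supplied, 447 - 7P = 6P - 86, gives P* = 41 and Q* = 160.
Since 51 > 41, the floor is binding.
At P = 51: Qd = 447 - 7·51 = 90 and Qs = 6·51 - 86 = 220.
The quantity actually transacted is the short side, demand: 90.

90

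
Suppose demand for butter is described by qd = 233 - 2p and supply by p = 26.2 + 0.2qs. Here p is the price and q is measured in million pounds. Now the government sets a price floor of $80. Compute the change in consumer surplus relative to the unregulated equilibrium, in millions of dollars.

Rearranging supply gives qs = 5p - 131. In a free market, 233 - 2p = 5p - 131 gives the equilibrium p* = 52, q* = 129.
Since 80 > 52, the floor is binding.
At p = 80: qd = 233 - 2·80 = 73 and qs = 5·80 - 131 = 269.
Consumer surplus without the control is ½ · (116.5 - 52) · 129 = 4160.25.
With the floor, consumers buy 73 units at 80, so CS = ½ · (116.5 - 80) · 73 = 1332.25.
Change in consumer surplus = 1332.25 - 4160.25 = -2828.

-2828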